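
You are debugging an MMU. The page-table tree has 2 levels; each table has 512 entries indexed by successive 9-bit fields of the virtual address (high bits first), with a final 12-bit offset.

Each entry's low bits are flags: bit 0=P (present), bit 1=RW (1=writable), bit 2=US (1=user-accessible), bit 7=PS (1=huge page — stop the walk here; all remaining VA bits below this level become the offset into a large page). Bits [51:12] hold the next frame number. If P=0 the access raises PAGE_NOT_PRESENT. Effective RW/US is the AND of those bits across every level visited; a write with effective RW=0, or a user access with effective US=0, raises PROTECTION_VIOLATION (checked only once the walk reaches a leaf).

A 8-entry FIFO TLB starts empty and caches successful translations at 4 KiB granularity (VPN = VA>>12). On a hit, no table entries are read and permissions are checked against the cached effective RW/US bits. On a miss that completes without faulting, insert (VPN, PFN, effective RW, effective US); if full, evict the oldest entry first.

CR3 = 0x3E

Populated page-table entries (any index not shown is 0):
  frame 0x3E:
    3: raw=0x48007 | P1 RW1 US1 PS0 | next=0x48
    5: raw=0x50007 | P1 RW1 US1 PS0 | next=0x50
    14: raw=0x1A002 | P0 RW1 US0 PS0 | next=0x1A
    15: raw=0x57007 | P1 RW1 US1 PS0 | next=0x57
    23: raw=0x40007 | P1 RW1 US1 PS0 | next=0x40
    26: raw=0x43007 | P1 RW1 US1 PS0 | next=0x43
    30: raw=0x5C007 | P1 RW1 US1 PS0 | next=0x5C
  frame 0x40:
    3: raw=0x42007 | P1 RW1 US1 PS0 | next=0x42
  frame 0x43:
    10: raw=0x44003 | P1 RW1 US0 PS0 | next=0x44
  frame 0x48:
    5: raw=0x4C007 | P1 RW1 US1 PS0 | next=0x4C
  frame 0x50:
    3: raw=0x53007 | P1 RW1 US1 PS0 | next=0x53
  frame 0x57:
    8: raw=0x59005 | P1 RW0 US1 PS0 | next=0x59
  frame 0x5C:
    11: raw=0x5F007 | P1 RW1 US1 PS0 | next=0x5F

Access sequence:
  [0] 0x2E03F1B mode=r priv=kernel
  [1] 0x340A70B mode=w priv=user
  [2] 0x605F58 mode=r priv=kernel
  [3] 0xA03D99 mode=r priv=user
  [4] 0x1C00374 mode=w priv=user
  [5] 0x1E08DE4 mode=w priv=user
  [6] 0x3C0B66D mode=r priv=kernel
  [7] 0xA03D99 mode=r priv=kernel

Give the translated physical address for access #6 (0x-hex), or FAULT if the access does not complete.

Trace:
#0 VA=0x2E03F1B (r,kernel):
  L0: frame=0x3E idx=23 entry=0x40007 [P=1 RW=1 US=1 PS=0]
  L1: frame=0x40 idx=3 entry=0x42007 [P=1 RW=1 US=1 PS=0]
  → PA=0x42F1B  (2 entries read)
#1 VA=0x340A70B (w,user):
  L0: frame=0x3E idx=26 entry=0x43007 [P=1 RW=1 US=1 PS=0]
  L1: frame=0x43 idx=10 entry=0x44003 [P=1 RW=1 US=0 PS=0]
  → PROTECTION_VIOLATION  (2 entries read)
#2 VA=0x605F58 (r,kernel):
  L0: frame=0x3E idx=3 entry=0x48007 [P=1 RW=1 US=1 PS=0]
  L1: frame=0x48 idx=5 entry=0x4C007 [P=1 RW=1 US=1 PS=0]
  → PA=0x4CF58  (2 entries read)
#3 VA=0xA03D99 (r,user):
  L0: frame=0x3E idx=5 entry=0x50007 [P=1 RW=1 US=1 PS=0]
  L1: frame=0x50 idx=3 entry=0x53007 [P=1 RW=1 US=1 PS=0]
  → PA=0x53D99  (2 entries read)
#4 VA=0x1C00374 (w,user):
  L0: frame=0x3E idx=14 entry=0x1A002 [P=0 RW=1 US=0 PS=0]
  → PAGE_NOT_PRESENT  (1 entries read)
#5 VA=0x1E08DE4 (w,user):
  L0: frame=0x3E idx=15 entry=0x57007 [P=1 RW=1 US=1 PS=0]
  L1: frame=0x57 idx=8 entry=0x59005 [P=1 RW=0 US=1 PS=0]
  → PROTECTION_VIOLATION  (2 entries read)
#6 VA=0x3C0B66D (r,kernel):
  L0: frame=0x3E idx=30 entry=0x5C007 [P=1 RW=1 US=1 PS=0]
  L1: frame=0x5C idx=11 entry=0x5F007 [P=1 RW=1 US=1 PS=0]
  → PA=0x5F66D  (2 entries read)
#7 VA=0xA03D99 (r,kernel):
  TLB hit vpn=0xA03 → PA=0x53D99

Access #6 PA: 0x5F66D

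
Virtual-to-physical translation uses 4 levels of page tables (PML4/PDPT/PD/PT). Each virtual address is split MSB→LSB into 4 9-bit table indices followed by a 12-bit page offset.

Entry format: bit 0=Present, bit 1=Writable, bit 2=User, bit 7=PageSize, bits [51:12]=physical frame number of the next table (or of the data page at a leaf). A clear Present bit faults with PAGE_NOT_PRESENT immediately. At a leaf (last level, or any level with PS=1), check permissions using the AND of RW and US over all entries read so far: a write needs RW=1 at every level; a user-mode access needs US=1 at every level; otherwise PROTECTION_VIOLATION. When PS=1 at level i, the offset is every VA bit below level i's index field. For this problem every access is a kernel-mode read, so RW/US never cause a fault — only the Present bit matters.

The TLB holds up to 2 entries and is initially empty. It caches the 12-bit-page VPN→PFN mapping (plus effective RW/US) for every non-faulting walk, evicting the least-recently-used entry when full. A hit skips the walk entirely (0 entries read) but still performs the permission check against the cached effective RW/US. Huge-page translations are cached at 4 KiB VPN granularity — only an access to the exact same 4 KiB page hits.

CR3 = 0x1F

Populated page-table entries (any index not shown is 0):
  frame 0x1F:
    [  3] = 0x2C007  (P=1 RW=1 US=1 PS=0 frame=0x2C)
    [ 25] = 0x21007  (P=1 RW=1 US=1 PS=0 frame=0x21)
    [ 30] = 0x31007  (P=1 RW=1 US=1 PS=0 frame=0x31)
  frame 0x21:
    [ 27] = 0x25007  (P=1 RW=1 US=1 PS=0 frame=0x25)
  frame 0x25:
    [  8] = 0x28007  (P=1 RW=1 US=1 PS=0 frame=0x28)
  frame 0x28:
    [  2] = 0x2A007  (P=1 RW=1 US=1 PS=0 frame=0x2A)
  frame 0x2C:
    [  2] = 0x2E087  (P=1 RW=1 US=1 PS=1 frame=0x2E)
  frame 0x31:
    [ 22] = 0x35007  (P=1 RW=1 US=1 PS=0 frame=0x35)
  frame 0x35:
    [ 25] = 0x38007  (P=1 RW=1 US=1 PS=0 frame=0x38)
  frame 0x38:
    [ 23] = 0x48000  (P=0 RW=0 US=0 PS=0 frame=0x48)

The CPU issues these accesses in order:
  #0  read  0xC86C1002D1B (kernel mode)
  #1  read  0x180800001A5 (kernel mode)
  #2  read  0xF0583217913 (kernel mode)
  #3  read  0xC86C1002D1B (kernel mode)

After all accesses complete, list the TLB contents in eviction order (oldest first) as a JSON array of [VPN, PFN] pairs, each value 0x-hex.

Walk each access:
#0 VA=0xC86C1002D1B (r,kernel):
  L0 @0x1F[25] → 0x21007  P=1,RW=1,US=1,PS=0
  L1 @0x21[27] → 0x25007  P=1,RW=1,US=1,PS=0
  L2 @0x25[8] → 0x28007  P=1,RW=1,US=1,PS=0
  L3 @0x28[2] → 0x2A007  P=1,RW=1,US=1,PS=0
  ✓ 0x2AD1B  — 4 lookups
#1 VA=0x180800001A5 (r,kernel):
  L0 @0x1F[3] → 0x2C007  P=1,RW=1,US=1,PS=0
  L1 @0x2C[2] → 0x2E087  P=1,RW=1,US=1,PS=1
  ✓ 0x2E1A5 (huge @L1)  — 2 lookups
#2 VA=0xF0583217913 (r,kernel):
  L0 @0x1F[30] → 0x31007  P=1,RW=1,US=1,PS=0
  L1 @0x31[22] → 0x35007  P=1,RW=1,US=1,PS=0
  L2 @0x35[25] → 0x38007  P=1,RW=1,US=1,PS=0
  L3 @0x38[23] → 0x48000  P=0,RW=0,US=0,PS=0
  → PAGE_NOT_PRESENT  (4 entries read)
#3 VA=0xC86C1002D1B (r,kernel):
  TLB hit vpn=0xC86C1002 → PA=0x2AD1B

TLB: [["0x18080000", "0x2E"], ["0xC86C1002", "0x2A"]]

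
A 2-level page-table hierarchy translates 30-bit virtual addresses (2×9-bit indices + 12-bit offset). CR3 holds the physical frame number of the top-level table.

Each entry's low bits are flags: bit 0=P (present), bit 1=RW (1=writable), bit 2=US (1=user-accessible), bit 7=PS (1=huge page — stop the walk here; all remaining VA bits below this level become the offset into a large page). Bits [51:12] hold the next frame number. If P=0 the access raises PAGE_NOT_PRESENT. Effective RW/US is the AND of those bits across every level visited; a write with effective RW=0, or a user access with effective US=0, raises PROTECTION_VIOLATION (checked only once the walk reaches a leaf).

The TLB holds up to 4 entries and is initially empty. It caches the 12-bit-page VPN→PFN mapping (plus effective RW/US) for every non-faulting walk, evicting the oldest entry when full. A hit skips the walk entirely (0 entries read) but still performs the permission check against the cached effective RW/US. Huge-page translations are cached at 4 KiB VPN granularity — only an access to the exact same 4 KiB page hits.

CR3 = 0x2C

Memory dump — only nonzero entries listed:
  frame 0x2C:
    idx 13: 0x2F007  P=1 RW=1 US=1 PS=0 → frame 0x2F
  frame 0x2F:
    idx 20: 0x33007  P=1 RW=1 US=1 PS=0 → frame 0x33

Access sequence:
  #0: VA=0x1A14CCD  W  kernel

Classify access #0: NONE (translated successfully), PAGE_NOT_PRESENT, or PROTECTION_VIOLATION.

Per-access translation:
#0 VA=0x1A14CCD (w,kernel):
  L0 @0x2C[13] → 0x2F007  P=1,RW=1,US=1,PS=0
  L1 @0x2F[20] → 0x33007  P=1,RW=1,US=1,PS=0
  ⇒ phys 0x33CCD  [2 reads]

Access #0 fault: NONE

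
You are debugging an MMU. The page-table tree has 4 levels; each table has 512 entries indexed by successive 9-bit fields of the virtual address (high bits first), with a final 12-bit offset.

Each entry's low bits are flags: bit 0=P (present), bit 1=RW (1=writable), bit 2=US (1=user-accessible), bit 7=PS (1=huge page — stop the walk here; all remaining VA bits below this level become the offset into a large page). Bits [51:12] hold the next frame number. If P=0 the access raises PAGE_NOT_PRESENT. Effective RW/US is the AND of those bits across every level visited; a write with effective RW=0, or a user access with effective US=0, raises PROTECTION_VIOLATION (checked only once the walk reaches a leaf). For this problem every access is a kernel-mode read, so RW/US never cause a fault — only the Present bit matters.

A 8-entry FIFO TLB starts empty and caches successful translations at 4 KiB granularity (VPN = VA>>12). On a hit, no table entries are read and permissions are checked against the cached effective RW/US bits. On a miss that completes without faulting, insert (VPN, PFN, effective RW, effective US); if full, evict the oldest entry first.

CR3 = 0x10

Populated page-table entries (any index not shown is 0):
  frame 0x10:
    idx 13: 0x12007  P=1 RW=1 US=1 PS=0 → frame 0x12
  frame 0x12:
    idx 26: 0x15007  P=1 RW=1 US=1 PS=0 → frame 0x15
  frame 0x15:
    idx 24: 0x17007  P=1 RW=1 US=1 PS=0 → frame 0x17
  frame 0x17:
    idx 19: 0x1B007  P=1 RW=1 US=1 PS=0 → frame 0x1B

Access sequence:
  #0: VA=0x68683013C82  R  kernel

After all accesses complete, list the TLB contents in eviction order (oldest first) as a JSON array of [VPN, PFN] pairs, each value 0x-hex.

Walk each access:
#0 VA=0x68683013C82 (r,kernel):
  L0 @0x10[13] → 0x12007  P=1,RW=1,US=1,PS=0
  L1 @0x12[26] → 0x15007  P=1,RW=1,US=1,PS=0
  L2 @0x15[24] → 0x17007  P=1,RW=1,US=1,PS=0
  L3 @0x17[19] → 0x1B007  P=1,RW=1,US=1,PS=0
  ⇒ phys 0x1BC82  [4 reads]

TLB: [["0x68683013", "0x1B"]]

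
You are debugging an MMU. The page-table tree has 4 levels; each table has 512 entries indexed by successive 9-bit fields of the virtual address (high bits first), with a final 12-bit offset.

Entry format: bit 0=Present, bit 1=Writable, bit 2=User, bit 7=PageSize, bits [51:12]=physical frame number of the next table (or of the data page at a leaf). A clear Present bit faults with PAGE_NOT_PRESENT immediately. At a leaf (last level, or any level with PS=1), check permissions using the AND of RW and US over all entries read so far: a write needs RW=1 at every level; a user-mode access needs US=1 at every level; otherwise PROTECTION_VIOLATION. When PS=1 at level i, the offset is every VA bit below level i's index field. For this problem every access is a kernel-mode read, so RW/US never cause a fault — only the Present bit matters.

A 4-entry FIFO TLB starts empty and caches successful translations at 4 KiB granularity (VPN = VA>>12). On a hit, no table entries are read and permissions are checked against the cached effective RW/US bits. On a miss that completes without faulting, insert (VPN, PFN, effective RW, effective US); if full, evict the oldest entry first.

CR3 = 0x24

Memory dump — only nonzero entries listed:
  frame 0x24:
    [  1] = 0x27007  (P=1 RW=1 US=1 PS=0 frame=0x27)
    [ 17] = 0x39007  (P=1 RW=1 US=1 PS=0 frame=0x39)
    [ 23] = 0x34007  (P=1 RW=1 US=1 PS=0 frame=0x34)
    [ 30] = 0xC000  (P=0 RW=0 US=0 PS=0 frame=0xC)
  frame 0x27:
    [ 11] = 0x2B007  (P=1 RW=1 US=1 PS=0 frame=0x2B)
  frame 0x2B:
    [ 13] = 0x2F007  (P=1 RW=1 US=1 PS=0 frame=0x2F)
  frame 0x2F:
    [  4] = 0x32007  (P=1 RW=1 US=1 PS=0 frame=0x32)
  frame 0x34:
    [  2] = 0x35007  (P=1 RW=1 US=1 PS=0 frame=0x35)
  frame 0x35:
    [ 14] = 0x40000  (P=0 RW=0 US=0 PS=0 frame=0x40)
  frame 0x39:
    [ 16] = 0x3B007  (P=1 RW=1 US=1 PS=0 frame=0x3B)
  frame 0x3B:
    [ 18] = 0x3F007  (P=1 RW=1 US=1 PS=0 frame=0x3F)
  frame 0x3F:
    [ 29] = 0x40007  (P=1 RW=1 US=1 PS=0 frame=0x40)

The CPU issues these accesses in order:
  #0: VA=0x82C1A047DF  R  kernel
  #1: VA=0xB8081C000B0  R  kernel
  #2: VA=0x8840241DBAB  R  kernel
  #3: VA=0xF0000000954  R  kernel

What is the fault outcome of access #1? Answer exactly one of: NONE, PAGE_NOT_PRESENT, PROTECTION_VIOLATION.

Trace:
#0 VA=0x82C1A047DF (r,kernel):
  L0 @0x24[1] → 0x27007  P=1,RW=1,US=1,PS=0
  L1 @0x27[11] → 0x2B007  P=1,RW=1,US=1,PS=0
  L2 @0x2B[13] → 0x2F007  P=1,RW=1,US=1,PS=0
  L3 @0x2F[4] → 0x32007  P=1,RW=1,US=1,PS=0
  ⇒ phys 0x327DF  [4 reads]
#1 VA=0xB8081C000B0 (r,kernel):
  L0 @0x24[23] → 0x34007  P=1,RW=1,US=1,PS=0
  L1 @0x34[2] → 0x35007  P=1,RW=1,US=1,PS=0
  L2 @0x35[14] → 0x40000  P=0,RW=0,US=0,PS=0
  → PAGE_NOT_PRESENT  (3 entries read)
#2 VA=0x8840241DBAB (r,kernel):
  L0 @0x24[17] → 0x39007  P=1,RW=1,US=1,PS=0
  L1 @0x39[16] → 0x3B007  P=1,RW=1,US=1,PS=0
  L2 @0x3B[18] → 0x3F007  P=1,RW=1,US=1,PS=0
  L3 @0x3F[29] → 0x40007  P=1,RW=1,US=1,PS=0
  ⇒ phys 0x40BAB  [4 reads]
#3 VA=0xF0000000954 (r,kernel):
  L0 @0x24[30] → 0xC000  P=0,RW=0,US=0,PS=0
  → PAGE_NOT_PRESENT  (1 entries read)

Access #1 fault: PAGE_NOT_PRESENT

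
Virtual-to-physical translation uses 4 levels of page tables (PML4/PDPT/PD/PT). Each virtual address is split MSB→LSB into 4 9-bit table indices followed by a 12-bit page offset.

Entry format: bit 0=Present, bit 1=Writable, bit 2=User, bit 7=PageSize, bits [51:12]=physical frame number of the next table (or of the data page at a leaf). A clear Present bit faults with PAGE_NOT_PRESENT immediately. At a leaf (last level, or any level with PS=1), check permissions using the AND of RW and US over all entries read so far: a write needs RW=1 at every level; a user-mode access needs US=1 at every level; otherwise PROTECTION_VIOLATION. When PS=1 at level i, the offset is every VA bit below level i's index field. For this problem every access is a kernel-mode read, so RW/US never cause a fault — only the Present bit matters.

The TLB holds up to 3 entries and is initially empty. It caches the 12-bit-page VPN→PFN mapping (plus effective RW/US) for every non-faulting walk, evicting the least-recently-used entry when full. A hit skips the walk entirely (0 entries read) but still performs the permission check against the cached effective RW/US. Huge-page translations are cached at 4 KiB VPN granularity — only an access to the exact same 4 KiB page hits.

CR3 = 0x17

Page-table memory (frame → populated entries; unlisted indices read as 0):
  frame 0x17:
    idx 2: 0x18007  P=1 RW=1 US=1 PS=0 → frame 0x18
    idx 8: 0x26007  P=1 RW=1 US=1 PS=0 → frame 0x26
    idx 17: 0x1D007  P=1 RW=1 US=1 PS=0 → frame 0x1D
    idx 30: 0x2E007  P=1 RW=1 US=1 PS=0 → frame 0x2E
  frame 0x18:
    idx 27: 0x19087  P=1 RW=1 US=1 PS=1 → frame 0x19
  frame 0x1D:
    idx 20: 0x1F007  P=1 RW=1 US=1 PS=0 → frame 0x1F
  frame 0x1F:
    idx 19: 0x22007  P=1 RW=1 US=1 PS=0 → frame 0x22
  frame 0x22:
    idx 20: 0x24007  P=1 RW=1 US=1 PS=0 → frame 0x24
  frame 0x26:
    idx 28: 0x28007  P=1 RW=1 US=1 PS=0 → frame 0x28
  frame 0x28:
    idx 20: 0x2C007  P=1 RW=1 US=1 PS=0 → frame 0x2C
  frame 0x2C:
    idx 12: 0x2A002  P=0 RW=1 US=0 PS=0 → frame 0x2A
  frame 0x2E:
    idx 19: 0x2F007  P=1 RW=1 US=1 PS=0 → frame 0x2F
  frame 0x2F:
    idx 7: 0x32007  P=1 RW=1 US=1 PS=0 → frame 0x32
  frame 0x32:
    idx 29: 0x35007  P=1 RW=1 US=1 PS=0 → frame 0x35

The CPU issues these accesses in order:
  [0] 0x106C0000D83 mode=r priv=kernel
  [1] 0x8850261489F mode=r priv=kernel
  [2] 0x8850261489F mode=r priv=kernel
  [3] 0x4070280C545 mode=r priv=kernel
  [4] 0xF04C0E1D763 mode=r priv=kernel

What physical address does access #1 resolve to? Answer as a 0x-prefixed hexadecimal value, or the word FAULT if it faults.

Per-access translation:
#0 VA=0x106C0000D83 (r,kernel):
  L0 @0x17[2] → 0x18007  P=1,RW=1,US=1,PS=0
  L1 @0x18[27] → 0x19087  P=1,RW=1,US=1,PS=1
  → PA=0x19D83 (huge @L1)  (2 entries read)
#1 VA=0x8850261489F (r,kernel):
  L0 @0x17[17] → 0x1D007  P=1,RW=1,US=1,PS=0
  L1 @0x1D[20] → 0x1F007  P=1,RW=1,US=1,PS=0
  L2 @0x1F[19] → 0x22007  P=1,RW=1,US=1,PS=0
  L3 @0x22[20] → 0x24007  P=1,RW=1,US=1,PS=0
  → PA=0x2489F  (4 entries read)
#2 VA=0x8850261489F (r,kernel):
  TLB hit vpn=0x88502614 → PA=0x2489F
#3 VA=0x4070280C545 (r,kernel):
  L0 @0x17[8] → 0x26007  P=1,RW=1,US=1,PS=0
  L1 @0x26[28] → 0x28007  P=1,RW=1,US=1,PS=0
  L2 @0x28[20] → 0x2C007  P=1,RW=1,US=1,PS=0
  L3 @0x2C[12] → 0x2A002  P=0,RW=1,US=0,PS=0
  ⇒ fault: PAGE_NOT_PRESENT  — 4 lookups
#4 VA=0xF04C0E1D763 (r,kernel):
  L0 @0x17[30] → 0x2E007  P=1,RW=1,US=1,PS=0
  L1 @0x2E[19] → 0x2F007  P=1,RW=1,US=1,PS=0
  L2 @0x2F[7] → 0x32007  P=1,RW=1,US=1,PS=0
  L3 @0x32[29] → 0x35007  P=1,RW=1,US=1,PS=0
  → PA=0x35763  (4 entries read)

Access #1 PA: 0x2489F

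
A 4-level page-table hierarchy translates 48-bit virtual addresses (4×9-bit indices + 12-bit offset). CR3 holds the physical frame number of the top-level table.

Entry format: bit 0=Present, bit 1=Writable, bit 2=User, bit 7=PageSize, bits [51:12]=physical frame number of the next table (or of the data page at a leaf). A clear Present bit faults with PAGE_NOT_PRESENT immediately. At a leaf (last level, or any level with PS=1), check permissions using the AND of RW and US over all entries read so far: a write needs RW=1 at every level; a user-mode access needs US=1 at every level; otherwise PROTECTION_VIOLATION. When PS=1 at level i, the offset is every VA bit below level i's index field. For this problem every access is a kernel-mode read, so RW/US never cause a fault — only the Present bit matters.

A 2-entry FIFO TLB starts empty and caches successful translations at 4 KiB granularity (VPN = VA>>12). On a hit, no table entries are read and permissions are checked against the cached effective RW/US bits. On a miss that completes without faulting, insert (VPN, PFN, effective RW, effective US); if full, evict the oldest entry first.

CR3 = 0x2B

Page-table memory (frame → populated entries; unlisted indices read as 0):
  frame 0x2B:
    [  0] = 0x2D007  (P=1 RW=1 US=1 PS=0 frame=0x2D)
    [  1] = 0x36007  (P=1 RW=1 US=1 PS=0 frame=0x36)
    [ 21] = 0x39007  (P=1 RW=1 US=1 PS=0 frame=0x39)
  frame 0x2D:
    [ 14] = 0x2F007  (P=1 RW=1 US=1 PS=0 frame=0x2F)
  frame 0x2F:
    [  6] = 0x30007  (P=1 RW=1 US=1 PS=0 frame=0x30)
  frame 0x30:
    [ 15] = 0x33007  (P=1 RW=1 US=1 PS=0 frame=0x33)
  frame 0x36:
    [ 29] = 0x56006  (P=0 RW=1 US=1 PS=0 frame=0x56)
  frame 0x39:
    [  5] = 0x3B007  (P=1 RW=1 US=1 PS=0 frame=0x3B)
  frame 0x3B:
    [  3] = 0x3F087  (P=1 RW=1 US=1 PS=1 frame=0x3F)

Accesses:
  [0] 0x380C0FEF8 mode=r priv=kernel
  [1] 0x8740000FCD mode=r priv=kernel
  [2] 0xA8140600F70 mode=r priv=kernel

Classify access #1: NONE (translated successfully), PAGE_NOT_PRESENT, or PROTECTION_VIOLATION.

Trace:
#0 VA=0x380C0FEF8 (r,kernel):
  [0] read 0x2B idx=0: raw=0x2D007 flags P=1 W=1 U=1 S=0
  [1] read 0x2D idx=14: raw=0x2F007 flags P=1 W=1 U=1 S=0
  [2] read 0x2F idx=6: raw=0x30007 flags P=1 W=1 U=1 S=0
  [3] read 0x30 idx=15: raw=0x33007 flags P=1 W=1 U=1 S=0
  ⇒ phys 0x33EF8  [4 reads]
#1 VA=0x8740000FCD (r,kernel):
  [0] read 0x2B idx=1: raw=0x36007 flags P=1 W=1 U=1 S=0
  [1] read 0x36 idx=29: raw=0x56006 flags P=0 W=1 U=1 S=0
  ✗ PAGE_NOT_PRESENT  [2 reads]
#2 VA=0xA8140600F70 (r,kernel):
  [0] read 0x2B idx=21: raw=0x39007 flags P=1 W=1 U=1 S=0
  [1] read 0x39 idx=5: raw=0x3B007 flags P=1 W=1 U=1 S=0
  [2] read 0x3B idx=3: raw=0x3F087 flags P=1 W=1 U=1 S=1
  ⇒ phys 0x3FF70 (huge @L2)  [3 reads]

Access #1 fault: PAGE_NOT_PRESENT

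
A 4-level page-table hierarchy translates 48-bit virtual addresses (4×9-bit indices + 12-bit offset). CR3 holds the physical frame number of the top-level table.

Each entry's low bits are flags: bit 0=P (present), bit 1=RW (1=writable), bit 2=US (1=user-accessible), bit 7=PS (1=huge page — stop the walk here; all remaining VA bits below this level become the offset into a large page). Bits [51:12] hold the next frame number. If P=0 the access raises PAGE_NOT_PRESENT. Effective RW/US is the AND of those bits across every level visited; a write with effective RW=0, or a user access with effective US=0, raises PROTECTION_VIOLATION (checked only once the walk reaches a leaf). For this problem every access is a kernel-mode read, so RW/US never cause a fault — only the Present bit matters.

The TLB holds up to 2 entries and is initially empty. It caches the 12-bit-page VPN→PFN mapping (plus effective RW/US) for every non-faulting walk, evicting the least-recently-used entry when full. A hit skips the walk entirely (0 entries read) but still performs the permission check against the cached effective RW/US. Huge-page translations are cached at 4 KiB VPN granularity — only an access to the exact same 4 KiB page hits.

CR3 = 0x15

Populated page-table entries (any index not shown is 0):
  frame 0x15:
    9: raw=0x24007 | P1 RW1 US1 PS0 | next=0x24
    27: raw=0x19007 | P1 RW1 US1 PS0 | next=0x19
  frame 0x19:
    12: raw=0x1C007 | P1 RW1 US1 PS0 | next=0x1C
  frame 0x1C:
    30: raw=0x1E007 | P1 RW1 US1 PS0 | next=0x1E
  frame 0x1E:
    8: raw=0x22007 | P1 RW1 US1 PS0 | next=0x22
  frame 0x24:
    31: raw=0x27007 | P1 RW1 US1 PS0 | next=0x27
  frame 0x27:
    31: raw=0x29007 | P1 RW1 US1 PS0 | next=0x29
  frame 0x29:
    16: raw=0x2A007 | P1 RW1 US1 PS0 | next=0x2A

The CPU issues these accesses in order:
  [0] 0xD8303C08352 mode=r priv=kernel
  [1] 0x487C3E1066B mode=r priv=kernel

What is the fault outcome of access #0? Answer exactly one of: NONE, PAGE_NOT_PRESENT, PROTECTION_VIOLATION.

Per-access translation:
#0 VA=0xD8303C08352 (r,kernel):
  [0] read 0x15 idx=27: raw=0x19007 flags P=1 W=1 U=1 S=0
  [1] read 0x19 idx=12: raw=0x1C007 flags P=1 W=1 U=1 S=0
  [2] read 0x1C idx=30: raw=0x1E007 flags P=1 W=1 U=1 S=0
  [3] read 0x1E idx=8: raw=0x22007 flags P=1 W=1 U=1 S=0
  → PA=0x22352  (4 entries read)
#1 VA=0x487C3E1066B (r,kernel):
  [0] read 0x15 idx=9: raw=0x24007 flags P=1 W=1 U=1 S=0
  [1] read 0x24 idx=31: raw=0x27007 flags P=1 W=1 U=1 S=0
  [2] read 0x27 idx=31: raw=0x29007 flags P=1 W=1 U=1 S=0
  [3] read 0x29 idx=16: raw=0x2A007 flags P=1 W=1 U=1 S=0
  → PA=0x2A66B  (4 entries read)

Access #0 fault: NONE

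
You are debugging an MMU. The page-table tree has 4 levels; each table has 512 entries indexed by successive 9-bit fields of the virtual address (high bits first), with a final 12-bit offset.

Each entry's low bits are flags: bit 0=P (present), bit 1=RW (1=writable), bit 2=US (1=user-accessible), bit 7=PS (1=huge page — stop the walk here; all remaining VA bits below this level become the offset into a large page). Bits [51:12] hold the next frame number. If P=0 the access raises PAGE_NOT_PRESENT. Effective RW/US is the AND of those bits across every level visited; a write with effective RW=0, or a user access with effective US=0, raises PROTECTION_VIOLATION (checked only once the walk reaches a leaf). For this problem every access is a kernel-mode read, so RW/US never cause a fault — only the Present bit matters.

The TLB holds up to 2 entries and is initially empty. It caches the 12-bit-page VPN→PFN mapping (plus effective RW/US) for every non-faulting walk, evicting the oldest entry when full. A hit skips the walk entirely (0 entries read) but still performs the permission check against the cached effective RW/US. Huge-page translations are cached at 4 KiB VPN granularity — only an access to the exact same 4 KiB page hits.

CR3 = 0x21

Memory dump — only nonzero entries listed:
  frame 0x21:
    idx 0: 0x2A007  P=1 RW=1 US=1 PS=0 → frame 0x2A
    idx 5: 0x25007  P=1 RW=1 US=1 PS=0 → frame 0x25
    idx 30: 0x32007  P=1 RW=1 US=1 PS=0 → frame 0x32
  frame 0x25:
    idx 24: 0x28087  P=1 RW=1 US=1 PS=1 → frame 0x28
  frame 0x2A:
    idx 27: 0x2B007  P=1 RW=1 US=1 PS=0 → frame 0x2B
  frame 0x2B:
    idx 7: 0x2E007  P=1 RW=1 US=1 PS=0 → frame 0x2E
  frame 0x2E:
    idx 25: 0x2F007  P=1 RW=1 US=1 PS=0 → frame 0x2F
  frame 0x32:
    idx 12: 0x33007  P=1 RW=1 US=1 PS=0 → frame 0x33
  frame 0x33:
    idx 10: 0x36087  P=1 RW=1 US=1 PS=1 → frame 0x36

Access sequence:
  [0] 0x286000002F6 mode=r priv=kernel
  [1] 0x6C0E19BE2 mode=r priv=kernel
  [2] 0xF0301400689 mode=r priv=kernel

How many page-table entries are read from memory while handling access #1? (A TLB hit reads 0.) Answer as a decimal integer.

Walk each access:
#0 VA=0x286000002F6 (r,kernel):
  lvl0: tbl 0x21, slot 5 ⇒ 0x25007 (P1/RW1/US1/PS0)
  lvl1: tbl 0x25, slot 24 ⇒ 0x28087 (P1/RW1/US1/PS1)
  → PA=0x282F6 (huge @L1)  (2 entries read)
#1 VA=0x6C0E19BE2 (r,kernel):
  lvl0: tbl 0x21, slot 0 ⇒ 0x2A007 (P1/RW1/US1/PS0)
  lvl1: tbl 0x2A, slot 27 ⇒ 0x2B007 (P1/RW1/US1/PS0)
  lvl2: tbl 0x2B, slot 7 ⇒ 0x2E007 (P1/RW1/US1/PS0)
  lvl3: tbl 0x2E, slot 25 ⇒ 0x2F007 (P1/RW1/US1/PS0)
  → PA=0x2FBE2  (4 entries read)
#2 VA=0xF0301400689 (r,kernel):
  lvl0: tbl 0x21, slot 30 ⇒ 0x32007 (P1/RW1/US1/PS0)
  lvl1: tbl 0x32, slot 12 ⇒ 0x33007 (P1/RW1/US1/PS0)
  lvl2: tbl 0x33, slot 10 ⇒ 0x36087 (P1/RW1/US1/PS1)
  → PA=0x36689 (huge @L2)  (3 entries read)

Entries read for #1: 4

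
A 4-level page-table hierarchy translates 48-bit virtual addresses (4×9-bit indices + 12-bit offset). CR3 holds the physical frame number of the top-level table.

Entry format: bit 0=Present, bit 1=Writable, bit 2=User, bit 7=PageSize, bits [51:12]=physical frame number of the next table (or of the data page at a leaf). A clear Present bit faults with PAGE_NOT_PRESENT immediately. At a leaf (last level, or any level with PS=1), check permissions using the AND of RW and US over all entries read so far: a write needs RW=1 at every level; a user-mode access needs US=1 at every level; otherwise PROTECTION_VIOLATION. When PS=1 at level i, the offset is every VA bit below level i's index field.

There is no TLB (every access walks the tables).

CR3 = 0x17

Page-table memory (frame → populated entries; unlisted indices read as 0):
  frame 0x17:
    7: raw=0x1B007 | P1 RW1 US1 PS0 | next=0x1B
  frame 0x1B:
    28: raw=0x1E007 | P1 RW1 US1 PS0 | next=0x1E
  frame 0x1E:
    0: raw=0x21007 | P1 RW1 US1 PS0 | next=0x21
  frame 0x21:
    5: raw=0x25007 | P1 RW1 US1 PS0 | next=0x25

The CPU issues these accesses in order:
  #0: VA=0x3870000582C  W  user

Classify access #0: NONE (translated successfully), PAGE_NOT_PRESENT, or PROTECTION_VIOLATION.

Trace:
#0 VA=0x3870000582C (w,user):
  L0: frame=0x17 idx=7 entry=0x1B007 [P=1 RW=1 US=1 PS=0]
  L1: frame=0x1B idx=28 entry=0x1E007 [P=1 RW=1 US=1 PS=0]
  L2: frame=0x1E idx=0 entry=0x21007 [P=1 RW=1 US=1 PS=0]
  L3: frame=0x21 idx=5 entry=0x25007 [P=1 RW=1 US=1 PS=0]
  ✓ 0x2582C  — 4 lookups

Access #0 fault: NONE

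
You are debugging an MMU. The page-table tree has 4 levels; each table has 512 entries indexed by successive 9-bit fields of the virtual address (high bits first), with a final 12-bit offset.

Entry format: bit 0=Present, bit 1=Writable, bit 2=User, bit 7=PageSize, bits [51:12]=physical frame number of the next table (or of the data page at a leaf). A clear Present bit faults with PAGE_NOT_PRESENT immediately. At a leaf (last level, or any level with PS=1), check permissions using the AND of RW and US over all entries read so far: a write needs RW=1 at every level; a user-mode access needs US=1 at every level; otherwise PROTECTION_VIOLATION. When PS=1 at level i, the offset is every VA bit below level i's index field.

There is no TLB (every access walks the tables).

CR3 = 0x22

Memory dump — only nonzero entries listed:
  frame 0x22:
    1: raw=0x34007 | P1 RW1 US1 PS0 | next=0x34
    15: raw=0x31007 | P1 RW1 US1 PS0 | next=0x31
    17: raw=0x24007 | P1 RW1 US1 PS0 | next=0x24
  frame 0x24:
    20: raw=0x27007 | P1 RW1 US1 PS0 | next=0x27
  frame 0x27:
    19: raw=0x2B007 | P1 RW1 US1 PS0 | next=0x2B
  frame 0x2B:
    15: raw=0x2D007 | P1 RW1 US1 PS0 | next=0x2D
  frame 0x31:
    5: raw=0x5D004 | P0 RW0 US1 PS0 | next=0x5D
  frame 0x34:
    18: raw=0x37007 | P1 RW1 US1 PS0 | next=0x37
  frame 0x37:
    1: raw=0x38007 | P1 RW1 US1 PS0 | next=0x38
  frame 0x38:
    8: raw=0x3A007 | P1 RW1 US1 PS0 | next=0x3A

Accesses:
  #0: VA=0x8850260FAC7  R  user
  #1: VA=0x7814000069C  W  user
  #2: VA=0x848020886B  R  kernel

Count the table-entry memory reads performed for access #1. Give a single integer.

Trace:
#0 VA=0x8850260FAC7 (r,user):
  [0] read 0x22 idx=17: raw=0x24007 flags P=1 W=1 U=1 S=0
  [1] read 0x24 idx=20: raw=0x27007 flags P=1 W=1 U=1 S=0
  [2] read 0x27 idx=19: raw=0x2B007 flags P=1 W=1 U=1 S=0
  [3] read 0x2B idx=15: raw=0x2D007 flags P=1 W=1 U=1 S=0
  → PA=0x2DAC7  (4 entries read)
#1 VA=0x7814000069C (w,user):
  [0] read 0x22 idx=15: raw=0x31007 flags P=1 W=1 U=1 S=0
  [1] read 0x31 idx=5: raw=0x5D004 flags P=0 W=0 U=1 S=0
  ✗ PAGE_NOT_PRESENT  [2 reads]
#2 VA=0x848020886B (r,kernel):
  [0] read 0x22 idx=1: raw=0x34007 flags P=1 W=1 U=1 S=0
  [1] read 0x34 idx=18: raw=0x37007 flags P=1 W=1 U=1 S=0
  [2] read 0x37 idx=1: raw=0x38007 flags P=1 W=1 U=1 S=0
  [3] read 0x38 idx=8: raw=0x3A007 flags P=1 W=1 U=1 S=0
  → PA=0x3A86B  (4 entries read)

Entries read for #1: 2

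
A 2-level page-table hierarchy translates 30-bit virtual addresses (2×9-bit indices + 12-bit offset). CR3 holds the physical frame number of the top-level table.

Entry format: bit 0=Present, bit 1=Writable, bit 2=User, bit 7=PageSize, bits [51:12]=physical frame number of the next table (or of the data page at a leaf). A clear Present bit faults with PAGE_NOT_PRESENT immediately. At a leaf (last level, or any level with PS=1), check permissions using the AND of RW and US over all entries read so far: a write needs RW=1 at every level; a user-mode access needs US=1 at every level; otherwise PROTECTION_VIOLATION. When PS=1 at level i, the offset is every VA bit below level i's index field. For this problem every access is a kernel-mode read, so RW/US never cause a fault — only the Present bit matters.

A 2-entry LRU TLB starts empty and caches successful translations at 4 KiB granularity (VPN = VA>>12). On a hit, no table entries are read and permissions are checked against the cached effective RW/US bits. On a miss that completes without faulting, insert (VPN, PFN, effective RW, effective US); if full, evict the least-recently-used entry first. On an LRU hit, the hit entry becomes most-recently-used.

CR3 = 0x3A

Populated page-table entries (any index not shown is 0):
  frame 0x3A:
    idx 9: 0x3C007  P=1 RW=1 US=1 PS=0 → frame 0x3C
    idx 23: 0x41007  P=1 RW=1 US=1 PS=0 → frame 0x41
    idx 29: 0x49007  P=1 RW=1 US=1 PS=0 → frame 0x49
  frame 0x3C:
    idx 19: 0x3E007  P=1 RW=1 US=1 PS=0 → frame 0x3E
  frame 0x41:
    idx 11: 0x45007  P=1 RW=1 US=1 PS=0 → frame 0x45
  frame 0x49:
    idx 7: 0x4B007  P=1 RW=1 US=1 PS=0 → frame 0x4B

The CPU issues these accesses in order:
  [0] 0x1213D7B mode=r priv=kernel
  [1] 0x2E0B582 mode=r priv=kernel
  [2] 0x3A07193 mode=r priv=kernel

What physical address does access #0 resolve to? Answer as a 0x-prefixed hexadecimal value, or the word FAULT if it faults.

Per-access translation:
#0 VA=0x1213D7B (r,kernel):
  L0 @0x3A[9] → 0x3C007  P=1,RW=1,US=1,PS=0
  L1 @0x3C[19] → 0x3E007  P=1,RW=1,US=1,PS=0
  ✓ 0x3ED7B  — 2 lookups
#1 VA=0x2E0B582 (r,kernel):
  L0 @0x3A[23] → 0x41007  P=1,RW=1,US=1,PS=0
  L1 @0x41[11] → 0x45007  P=1,RW=1,US=1,PS=0
  ✓ 0x45582  — 2 lookups
#2 VA=0x3A07193 (r,kernel):
  L0 @0x3A[29] → 0x49007  P=1,RW=1,US=1,PS=0
  L1 @0x49[7] → 0x4B007  P=1,RW=1,US=1,PS=0
  ✓ 0x4B193  — 2 lookups

Access #0 PA: 0x3ED7B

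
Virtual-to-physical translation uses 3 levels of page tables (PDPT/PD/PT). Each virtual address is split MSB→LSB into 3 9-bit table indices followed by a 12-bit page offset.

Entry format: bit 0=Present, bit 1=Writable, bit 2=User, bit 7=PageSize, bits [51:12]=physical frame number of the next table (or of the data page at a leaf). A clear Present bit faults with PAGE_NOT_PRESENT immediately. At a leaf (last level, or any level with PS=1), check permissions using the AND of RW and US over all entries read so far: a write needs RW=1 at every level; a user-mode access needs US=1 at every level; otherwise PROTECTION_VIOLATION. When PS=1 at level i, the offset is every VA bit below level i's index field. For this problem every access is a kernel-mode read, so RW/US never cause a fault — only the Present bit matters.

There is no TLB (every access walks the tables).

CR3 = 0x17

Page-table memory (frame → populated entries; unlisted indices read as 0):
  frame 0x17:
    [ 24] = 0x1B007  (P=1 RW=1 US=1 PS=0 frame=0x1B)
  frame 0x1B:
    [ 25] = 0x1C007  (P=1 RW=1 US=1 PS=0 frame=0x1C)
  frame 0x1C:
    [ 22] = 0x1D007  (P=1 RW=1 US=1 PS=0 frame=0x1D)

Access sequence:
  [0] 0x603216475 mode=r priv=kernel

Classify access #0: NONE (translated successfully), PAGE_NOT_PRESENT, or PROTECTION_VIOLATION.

Per-access translation:
#0 VA=0x603216475 (r,kernel):
  lvl0: tbl 0x17, slot 24 ⇒ 0x1B007 (P1/RW1/US1/PS0)
  lvl1: tbl 0x1B, slot 25 ⇒ 0x1C007 (P1/RW1/US1/PS0)
  lvl2: tbl 0x1C, slot 22 ⇒ 0x1D007 (P1/RW1/US1/PS0)
  ⇒ phys 0x1D475  [3 reads]

Access #0 fault: NONE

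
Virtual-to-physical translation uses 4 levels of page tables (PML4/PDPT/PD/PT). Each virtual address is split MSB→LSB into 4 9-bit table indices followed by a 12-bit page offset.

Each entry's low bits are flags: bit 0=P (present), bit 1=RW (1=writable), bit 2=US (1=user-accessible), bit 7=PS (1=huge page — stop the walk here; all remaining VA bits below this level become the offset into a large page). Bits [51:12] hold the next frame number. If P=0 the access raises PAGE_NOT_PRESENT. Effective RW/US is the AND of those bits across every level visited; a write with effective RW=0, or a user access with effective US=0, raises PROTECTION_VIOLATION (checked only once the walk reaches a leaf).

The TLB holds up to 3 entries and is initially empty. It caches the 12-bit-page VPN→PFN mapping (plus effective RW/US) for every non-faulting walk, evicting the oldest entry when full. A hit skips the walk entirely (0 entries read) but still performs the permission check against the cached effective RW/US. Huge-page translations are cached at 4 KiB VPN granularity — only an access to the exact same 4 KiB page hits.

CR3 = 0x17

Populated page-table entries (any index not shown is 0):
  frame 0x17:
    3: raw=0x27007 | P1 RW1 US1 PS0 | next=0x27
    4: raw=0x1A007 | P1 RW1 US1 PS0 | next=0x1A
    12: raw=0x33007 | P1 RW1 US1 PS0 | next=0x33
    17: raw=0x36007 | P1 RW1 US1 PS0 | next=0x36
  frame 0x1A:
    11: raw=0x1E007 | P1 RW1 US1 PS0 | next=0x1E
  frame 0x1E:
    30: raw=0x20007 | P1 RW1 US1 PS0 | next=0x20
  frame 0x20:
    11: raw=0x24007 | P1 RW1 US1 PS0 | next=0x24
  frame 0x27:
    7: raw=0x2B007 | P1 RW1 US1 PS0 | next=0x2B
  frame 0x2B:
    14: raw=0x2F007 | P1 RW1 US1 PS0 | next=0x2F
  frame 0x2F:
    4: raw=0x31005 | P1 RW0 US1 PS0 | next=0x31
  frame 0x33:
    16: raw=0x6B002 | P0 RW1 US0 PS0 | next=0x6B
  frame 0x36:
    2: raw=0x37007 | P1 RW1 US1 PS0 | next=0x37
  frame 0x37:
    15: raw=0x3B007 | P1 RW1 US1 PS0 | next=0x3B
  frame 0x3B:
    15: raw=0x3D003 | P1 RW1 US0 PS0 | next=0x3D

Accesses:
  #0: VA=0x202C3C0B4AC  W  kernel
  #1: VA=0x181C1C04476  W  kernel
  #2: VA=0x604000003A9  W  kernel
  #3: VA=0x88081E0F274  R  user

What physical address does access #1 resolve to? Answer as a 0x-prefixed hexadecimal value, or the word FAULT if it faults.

Trace:
#0 VA=0x202C3C0B4AC (w,kernel):
  L0: frame=0x17 idx=4 entry=0x1A007 [P=1 RW=1 US=1 PS=0]
  L1: frame=0x1A idx=11 entry=0x1E007 [P=1 RW=1 US=1 PS=0]
  L2: frame=0x1E idx=30 entry=0x20007 [P=1 RW=1 US=1 PS=0]
  L3: frame=0x20 idx=11 entry=0x24007 [P=1 RW=1 US=1 PS=0]
  ✓ 0x244AC  — 4 lookups
#1 VA=0x181C1C04476 (w,kernel):
  L0: frame=0x17 idx=3 entry=0x27007 [P=1 RW=1 US=1 PS=0]
  L1: frame=0x27 idx=7 entry=0x2B007 [P=1 RW=1 US=1 PS=0]
  L2: frame=0x2B idx=14 entry=0x2F007 [P=1 RW=1 US=1 PS=0]
  L3: frame=0x2F idx=4 entry=0x31005 [P=1 RW=0 US=1 PS=0]
  → PROTECTION_VIOLATION  (4 entries read)
#2 VA=0x604000003A9 (w,kernel):
  L0: frame=0x17 idx=12 entry=0x33007 [P=1 RW=1 US=1 PS=0]
  L1: frame=0x33 idx=16 entry=0x6B002 [P=0 RW=1 US=0 PS=0]
  → PAGE_NOT_PRESENT  (2 entries read)
#3 VA=0x88081E0F274 (r,user):
  L0: frame=0x17 idx=17 entry=0x36007 [P=1 RW=1 US=1 PS=0]
  L1: frame=0x36 idx=2 entry=0x37007 [P=1 RW=1 US=1 PS=0]
  L2: frame=0x37 idx=15 entry=0x3B007 [P=1 RW=1 US=1 PS=0]
  L3: frame=0x3B idx=15 entry=0x3D003 [P=1 RW=1 US=0 PS=0]
  → PROTECTION_VIOLATION  (4 entries read)

Access #1 PA: FAULT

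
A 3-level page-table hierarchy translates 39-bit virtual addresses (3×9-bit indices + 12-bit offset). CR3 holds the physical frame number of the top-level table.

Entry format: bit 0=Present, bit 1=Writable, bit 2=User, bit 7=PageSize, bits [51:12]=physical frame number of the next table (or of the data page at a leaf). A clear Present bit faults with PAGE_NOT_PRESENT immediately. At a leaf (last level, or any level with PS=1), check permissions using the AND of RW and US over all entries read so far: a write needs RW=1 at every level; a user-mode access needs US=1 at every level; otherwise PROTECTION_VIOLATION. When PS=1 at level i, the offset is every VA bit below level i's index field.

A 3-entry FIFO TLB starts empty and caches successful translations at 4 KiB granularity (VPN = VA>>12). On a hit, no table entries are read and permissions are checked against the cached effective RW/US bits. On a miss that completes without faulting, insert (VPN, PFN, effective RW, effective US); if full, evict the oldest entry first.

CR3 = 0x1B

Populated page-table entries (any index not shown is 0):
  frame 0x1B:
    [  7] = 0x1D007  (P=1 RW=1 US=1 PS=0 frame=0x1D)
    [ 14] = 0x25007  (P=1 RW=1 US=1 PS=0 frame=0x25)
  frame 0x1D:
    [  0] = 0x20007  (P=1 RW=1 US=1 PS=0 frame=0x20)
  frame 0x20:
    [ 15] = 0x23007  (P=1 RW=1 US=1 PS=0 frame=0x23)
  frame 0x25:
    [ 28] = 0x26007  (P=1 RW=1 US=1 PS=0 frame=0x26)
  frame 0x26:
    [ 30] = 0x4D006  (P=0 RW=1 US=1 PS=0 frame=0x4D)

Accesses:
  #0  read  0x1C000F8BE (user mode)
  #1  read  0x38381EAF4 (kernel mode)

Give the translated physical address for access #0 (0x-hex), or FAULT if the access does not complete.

Walk each access:
#0 VA=0x1C000F8BE (r,user):
  L0: frame=0x1B idx=7 entry=0x1D007 [P=1 RW=1 US=1 PS=0]
  L1: frame=0x1D idx=0 entry=0x20007 [P=1 RW=1 US=1 PS=0]
  L2: frame=0x20 idx=15 entry=0x23007 [P=1 RW=1 US=1 PS=0]
  ⇒ phys 0x238BE  [3 reads]
#1 VA=0x38381EAF4 (r,kernel):
  L0: frame=0x1B idx=14 entry=0x25007 [P=1 RW=1 US=1 PS=0]
  L1: frame=0x25 idx=28 entry=0x26007 [P=1 RW=1 US=1 PS=0]
  L2: frame=0x26 idx=30 entry=0x4D006 [P=0 RW=1 US=1 PS=0]
  ⇒ fault: PAGE_NOT_PRESENT  — 3 lookups

Access #0 PA: 0x238BE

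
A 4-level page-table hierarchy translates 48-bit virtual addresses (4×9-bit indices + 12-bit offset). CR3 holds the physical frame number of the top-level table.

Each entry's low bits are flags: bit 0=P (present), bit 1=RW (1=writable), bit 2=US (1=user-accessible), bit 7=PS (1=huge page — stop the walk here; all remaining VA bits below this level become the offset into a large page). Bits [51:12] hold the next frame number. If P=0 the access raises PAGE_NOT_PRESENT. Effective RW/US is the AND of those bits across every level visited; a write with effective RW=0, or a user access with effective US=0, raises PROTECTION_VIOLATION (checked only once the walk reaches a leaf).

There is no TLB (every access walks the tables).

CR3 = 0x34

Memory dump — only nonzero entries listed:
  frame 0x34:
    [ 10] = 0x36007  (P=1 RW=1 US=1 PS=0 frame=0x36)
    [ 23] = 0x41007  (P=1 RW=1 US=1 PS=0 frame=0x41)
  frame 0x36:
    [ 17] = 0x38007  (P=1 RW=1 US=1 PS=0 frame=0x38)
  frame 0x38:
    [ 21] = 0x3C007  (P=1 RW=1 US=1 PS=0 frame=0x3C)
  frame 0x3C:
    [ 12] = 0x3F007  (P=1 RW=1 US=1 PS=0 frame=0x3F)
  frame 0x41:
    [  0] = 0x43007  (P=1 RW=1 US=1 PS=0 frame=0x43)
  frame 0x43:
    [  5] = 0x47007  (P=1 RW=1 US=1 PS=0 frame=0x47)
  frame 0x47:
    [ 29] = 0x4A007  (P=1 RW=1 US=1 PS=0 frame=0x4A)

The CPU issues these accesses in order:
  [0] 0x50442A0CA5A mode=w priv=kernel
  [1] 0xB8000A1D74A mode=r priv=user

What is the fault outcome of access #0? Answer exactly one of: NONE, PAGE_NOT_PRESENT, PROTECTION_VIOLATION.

Trace:
#0 VA=0x50442A0CA5A (w,kernel):
  L0: frame=0x34 idx=10 entry=0x36007 [P=1 RW=1 US=1 PS=0]
  L1: frame=0x36 idx=17 entry=0x38007 [P=1 RW=1 US=1 PS=0]
  L2: frame=0x38 idx=21 entry=0x3C007 [P=1 RW=1 US=1 PS=0]
  L3: frame=0x3C idx=12 entry=0x3F007 [P=1 RW=1 US=1 PS=0]
  ⇒ phys 0x3FA5A  [4 reads]
#1 VA=0xB8000A1D74A (r,user):
  L0: frame=0x34 idx=23 entry=0x41007 [P=1 RW=1 US=1 PS=0]
  L1: frame=0x41 idx=0 entry=0x43007 [P=1 RW=1 US=1 PS=0]
  L2: frame=0x43 idx=5 entry=0x47007 [P=1 RW=1 US=1 PS=0]
  L3: frame=0x47 idx=29 entry=0x4A007 [P=1 RW=1 US=1 PS=0]
  ⇒ phys 0x4A74A  [4 reads]

Access #0 fault: NONE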